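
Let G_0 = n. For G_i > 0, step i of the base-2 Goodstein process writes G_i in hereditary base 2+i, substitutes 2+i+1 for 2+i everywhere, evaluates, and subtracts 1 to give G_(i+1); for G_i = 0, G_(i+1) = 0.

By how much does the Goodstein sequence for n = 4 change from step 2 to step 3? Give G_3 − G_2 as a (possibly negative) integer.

base 2: 4 = 2^2; at 3: 3^3 = 27; next = 26
base 3: 26 = 2·3^2 + 2·3 + 2; at 4: 2·4^2 + 2·4 + 2 = 42; next = 41
base 4: 41 = 2·4^2 + 2·4 + 1; at 5: 2·5^2 + 2·5 + 1 = 61; next = 60

19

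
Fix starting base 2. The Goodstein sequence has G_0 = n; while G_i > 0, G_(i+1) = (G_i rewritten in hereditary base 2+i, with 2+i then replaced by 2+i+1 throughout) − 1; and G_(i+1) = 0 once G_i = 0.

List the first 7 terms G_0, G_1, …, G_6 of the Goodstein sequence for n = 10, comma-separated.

G_0 = 10. HB_2(10) = 2^(2 + 1) + 2. Bump = 84. G_1 = 83.
G_1 = 83. HB_3(83) = 3^(3 + 1) + 2. Bump = 1026. G_2 = 1025.
G_2 = 1025. HB_4(1025) = 4^(4 + 1) + 1. Bump = 15626. G_3 = 15625.
G_3 = 15625. HB_5(15625) = 5^(5 + 1). Bump = 279936. G_4 = 279935.
G_4 = 279935. HB_6(279935) = 5·6^6 + 5·6^5 + 5·6^4 + 5·6^3 + 5·6^2 + 5·6 + 5. Bump = 4215755. G_5 = 4215754.
G_5 = 4215754. HB_7(4215754) = 5·7^7 + 5·7^5 + 5·7^4 + 5·7^3 + 5·7^2 + 5·7 + 4. Bump = 84073324. G_6 = 84073323.

10, 83, 1025, 15625, 279935, 4215754, 84073323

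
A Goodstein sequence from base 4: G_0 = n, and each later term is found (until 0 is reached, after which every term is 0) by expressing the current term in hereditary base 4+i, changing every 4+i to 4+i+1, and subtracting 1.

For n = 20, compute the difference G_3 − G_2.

12

G_0=20  [base 4] 4^2 + 4  →[4↦5]→  5^2 + 5 = 30  −1 ⇒ G_1=29
G_1=29  [base 5] 5^2 + 4  →[5↦6]→  6^2 + 4 = 40  −1 ⇒ G_2=39
G_2=39  [base 6] 6^2 + 3  →[6↦7]→  7^2 + 3 = 52  −1 ⇒ G_3=51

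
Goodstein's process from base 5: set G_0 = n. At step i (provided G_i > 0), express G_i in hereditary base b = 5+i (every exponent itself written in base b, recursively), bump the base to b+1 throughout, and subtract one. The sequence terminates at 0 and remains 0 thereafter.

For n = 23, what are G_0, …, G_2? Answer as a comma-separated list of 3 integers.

(0) 23|_5 = 4·5 + 3 ↦ 4·6 + 3|_6 = 27 ⇒ 26
(1) 26|_6 = 4·6 + 2 ↦ 4·7 + 2|_7 = 30 ⇒ 29

23, 26, 29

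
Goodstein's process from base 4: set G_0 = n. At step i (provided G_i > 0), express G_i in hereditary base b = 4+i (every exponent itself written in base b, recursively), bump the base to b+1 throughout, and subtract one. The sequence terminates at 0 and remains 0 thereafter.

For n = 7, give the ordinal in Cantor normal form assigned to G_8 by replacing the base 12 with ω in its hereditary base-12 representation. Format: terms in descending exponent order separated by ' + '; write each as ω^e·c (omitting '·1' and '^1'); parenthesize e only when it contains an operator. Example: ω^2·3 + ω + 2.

3

7 —HB4→ 4 + 3 —bump→ 5 + 3 = 8 —(−1)→ 7
7 —HB5→ 5 + 2 —bump→ 6 + 2 = 8 —(−1)→ 7
7 —HB6→ 6 + 1 —bump→ 7 + 1 = 8 —(−1)→ 7
7 —HB7→ 7 —bump→ 8 = 8 —(−1)→ 7
7 —HB8→ 7 —bump→ 7 = 7 —(−1)→ 6
6 —HB9→ 6 —bump→ 6 = 6 —(−1)→ 5
5 —HB10→ 5 —bump→ 5 = 5 —(−1)→ 4
4 —HB11→ 4 —bump→ 4 = 4 —(−1)→ 3
3 —HB12→ 3 —bump→ 3 = 3 —(−1)→ 2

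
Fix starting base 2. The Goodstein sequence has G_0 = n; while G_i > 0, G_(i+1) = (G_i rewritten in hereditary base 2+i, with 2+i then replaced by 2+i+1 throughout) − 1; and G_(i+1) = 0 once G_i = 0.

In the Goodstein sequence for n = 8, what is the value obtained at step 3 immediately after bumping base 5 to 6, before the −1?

G_0=8  [base 2] 2^(2 + 1)  →[2↦3]→  3^(3 + 1) = 81  −1 ⇒ G_1=80
G_1=80  [base 3] 2·3^3 + 2·3^2 + 2·3 + 2  →[3↦4]→  2·4^4 + 2·4^2 + 2·4 + 2 = 554  −1 ⇒ G_2=553
G_2=553  [base 4] 2·4^4 + 2·4^2 + 2·4 + 1  →[4↦5]→  2·5^5 + 2·5^2 + 2·5 + 1 = 6311  −1 ⇒ G_3=6310
G_3=6310  [base 5] 2·5^5 + 2·5^2 + 2·5  →[5↦6]→  2·6^6 + 2·6^2 + 2·6 = 93396  −1 ⇒ G_4=93395

93396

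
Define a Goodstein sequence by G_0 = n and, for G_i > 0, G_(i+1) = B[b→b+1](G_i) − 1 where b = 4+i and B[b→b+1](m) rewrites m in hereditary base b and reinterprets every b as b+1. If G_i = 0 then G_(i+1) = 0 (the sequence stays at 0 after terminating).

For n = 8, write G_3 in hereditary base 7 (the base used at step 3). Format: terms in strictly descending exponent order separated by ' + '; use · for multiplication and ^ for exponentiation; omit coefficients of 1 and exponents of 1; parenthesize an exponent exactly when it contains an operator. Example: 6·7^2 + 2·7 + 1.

8 —HB4→ 2·4 —bump→ 2·5 = 10 —(−1)→ 9
9 —HB5→ 5 + 4 —bump→ 6 + 4 = 10 —(−1)→ 9
9 —HB6→ 6 + 3 —bump→ 7 + 3 = 10 —(−1)→ 9

7 + 2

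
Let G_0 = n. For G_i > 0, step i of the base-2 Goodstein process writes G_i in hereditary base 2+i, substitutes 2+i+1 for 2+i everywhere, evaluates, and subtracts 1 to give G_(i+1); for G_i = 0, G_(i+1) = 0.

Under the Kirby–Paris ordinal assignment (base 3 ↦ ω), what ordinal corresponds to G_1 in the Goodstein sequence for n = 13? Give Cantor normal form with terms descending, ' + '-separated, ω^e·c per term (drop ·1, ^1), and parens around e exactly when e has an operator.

ω^(ω + 1) + ω^ω

G_0 = 13. HB_2(13) = 2^(2 + 1) + 2^2 + 1. Bump = 109. G_1 = 108.
G_1 = 108. HB_3(108) = 3^(3 + 1) + 3^3. Bump = 1280. G_2 = 1279.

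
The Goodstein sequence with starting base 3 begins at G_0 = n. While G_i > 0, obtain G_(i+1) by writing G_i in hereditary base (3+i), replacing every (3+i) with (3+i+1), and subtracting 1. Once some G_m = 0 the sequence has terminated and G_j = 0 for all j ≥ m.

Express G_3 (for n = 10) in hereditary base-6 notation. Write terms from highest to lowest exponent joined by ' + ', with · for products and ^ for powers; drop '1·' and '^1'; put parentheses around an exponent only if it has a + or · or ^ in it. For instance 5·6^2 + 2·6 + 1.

4·6 + 3

G_0=10  [base 3] 3^2 + 1  →[3↦4]→  4^2 + 1 = 17  −1 ⇒ G_1=16
G_1=16  [base 4] 4^2  →[4↦5]→  5^2 = 25  −1 ⇒ G_2=24
G_2=24  [base 5] 4·5 + 4  →[5↦6]→  4·6 + 4 = 28  −1 ⇒ G_3=27
G_3=27  [base 6] 4·6 + 3  →[6↦7]→  4·7 + 3 = 31  −1 ⇒ G_4=30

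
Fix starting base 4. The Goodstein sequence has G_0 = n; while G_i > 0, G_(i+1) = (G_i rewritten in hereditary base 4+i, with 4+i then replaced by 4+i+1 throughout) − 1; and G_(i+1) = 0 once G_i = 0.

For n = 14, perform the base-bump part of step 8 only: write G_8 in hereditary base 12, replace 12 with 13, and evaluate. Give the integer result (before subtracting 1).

i=0: 14 = 3·4 + 2 (b=4); 4→5: 3·5 + 2 = 17; 17−1 = 16
i=1: 16 = 3·5 + 1 (b=5); 5→6: 3·6 + 1 = 19; 19−1 = 18
i=2: 18 = 3·6 (b=6); 6→7: 3·7 = 21; 21−1 = 20
i=3: 20 = 2·7 + 6 (b=7); 7→8: 2·8 + 6 = 22; 22−1 = 21
i=4: 21 = 2·8 + 5 (b=8); 8→9: 2·9 + 5 = 23; 23−1 = 22
i=5: 22 = 2·9 + 4 (b=9); 9→10: 2·10 + 4 = 24; 24−1 = 23
i=6: 23 = 2·10 + 3 (b=10); 10→11: 2·11 + 3 = 25; 25−1 = 24
i=7: 24 = 2·11 + 2 (b=11); 11→12: 2·12 + 2 = 26; 26−1 = 25
i=8: 25 = 2·12 + 1 (b=12); 12→13: 2·13 + 1 = 27; 27−1 = 26

27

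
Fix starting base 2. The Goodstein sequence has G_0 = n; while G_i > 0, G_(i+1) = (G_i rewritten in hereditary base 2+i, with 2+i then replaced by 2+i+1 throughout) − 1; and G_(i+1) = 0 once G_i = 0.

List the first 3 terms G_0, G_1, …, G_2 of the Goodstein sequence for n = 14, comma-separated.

G_0=14  [base 2] 2^(2 + 1) + 2^2 + 2  →[2↦3]→  3^(3 + 1) + 3^3 + 3 = 111  −1 ⇒ G_1=110
G_1=110  [base 3] 3^(3 + 1) + 3^3 + 2  →[3↦4]→  4^(4 + 1) + 4^4 + 2 = 1282  −1 ⇒ G_2=1281

14, 110, 1281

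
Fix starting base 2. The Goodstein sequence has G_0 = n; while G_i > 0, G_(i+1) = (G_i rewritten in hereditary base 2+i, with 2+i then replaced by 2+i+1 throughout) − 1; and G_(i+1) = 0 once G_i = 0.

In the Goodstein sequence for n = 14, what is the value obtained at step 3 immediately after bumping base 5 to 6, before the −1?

326592

(0) 14|_2 = 2^(2 + 1) + 2^2 + 2 ↦ 3^(3 + 1) + 3^3 + 3|_3 = 111 ⇒ 110
(1) 110|_3 = 3^(3 + 1) + 3^3 + 2 ↦ 4^(4 + 1) + 4^4 + 2|_4 = 1282 ⇒ 1281
(2) 1281|_4 = 4^(4 + 1) + 4^4 + 1 ↦ 5^(5 + 1) + 5^5 + 1|_5 = 18751 ⇒ 18750
(3) 18750|_5 = 5^(5 + 1) + 5^5 ↦ 6^(6 + 1) + 6^6|_6 = 326592 ⇒ 326591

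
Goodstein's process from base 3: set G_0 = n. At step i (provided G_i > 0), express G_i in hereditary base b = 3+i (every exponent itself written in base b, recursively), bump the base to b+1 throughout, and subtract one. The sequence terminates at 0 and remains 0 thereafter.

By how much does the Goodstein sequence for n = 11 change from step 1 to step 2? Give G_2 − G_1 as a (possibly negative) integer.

11 —HB3→ 3^2 + 2 —bump→ 4^2 + 2 = 18 —(−1)→ 17
17 —HB4→ 4^2 + 1 —bump→ 5^2 + 1 = 26 —(−1)→ 25

8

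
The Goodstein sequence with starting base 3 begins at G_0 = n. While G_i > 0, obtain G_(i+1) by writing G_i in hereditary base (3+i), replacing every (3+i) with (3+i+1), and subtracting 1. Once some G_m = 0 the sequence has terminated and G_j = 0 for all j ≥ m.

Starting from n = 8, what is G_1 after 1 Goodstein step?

9

G_0 = 8. HB_3(8) = 2·3 + 2. Bump = 10. G_1 = 9.
G_1 = 9. HB_4(9) = 2·4 + 1. Bump = 11. G_2 = 10.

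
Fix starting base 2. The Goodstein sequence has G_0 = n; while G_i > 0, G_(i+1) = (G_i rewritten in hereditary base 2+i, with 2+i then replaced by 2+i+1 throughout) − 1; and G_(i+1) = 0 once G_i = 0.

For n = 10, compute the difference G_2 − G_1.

942

[0] 10 ≡ 2^(2 + 1) + 2 (base 2). Lift 3: 84. −1: 83.
[1] 83 ≡ 3^(3 + 1) + 2 (base 3). Lift 4: 1026. −1: 1025.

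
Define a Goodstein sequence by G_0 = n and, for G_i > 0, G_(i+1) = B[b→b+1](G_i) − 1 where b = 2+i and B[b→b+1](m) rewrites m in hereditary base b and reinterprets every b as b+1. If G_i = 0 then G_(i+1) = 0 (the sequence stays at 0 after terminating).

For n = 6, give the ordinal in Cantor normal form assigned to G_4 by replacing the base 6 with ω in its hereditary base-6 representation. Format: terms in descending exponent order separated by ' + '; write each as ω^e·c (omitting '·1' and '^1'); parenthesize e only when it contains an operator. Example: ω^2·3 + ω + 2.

6 —HB2→ 2^2 + 2 —bump→ 3^3 + 3 = 30 —(−1)→ 29
29 —HB3→ 3^3 + 2 —bump→ 4^4 + 2 = 258 —(−1)→ 257
257 —HB4→ 4^4 + 1 —bump→ 5^5 + 1 = 3126 —(−1)→ 3125
3125 —HB5→ 5^5 —bump→ 6^6 = 46656 —(−1)→ 46655

ω^5·5 + ω^4·5 + ω^3·5 + ω^2·5 + ω·5 + 5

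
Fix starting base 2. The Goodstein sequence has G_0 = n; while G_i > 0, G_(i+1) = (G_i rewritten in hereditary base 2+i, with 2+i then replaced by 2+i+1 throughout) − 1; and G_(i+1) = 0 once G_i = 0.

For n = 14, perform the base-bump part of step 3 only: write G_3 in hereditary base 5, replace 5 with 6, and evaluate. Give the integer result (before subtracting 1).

step 0: 14 = 2^(2 + 1) + 2^2 + 2; sub 3 for 2: 3^(3 + 1) + 3^3 + 3; = 111; G_1 = 111−1 = 110
step 1: 110 = 3^(3 + 1) + 3^3 + 2; sub 4 for 3: 4^(4 + 1) + 4^4 + 2; = 1282; G_2 = 1282−1 = 1281
step 2: 1281 = 4^(4 + 1) + 4^4 + 1; sub 5 for 4: 5^(5 + 1) + 5^5 + 1; = 18751; G_3 = 18751−1 = 18750
step 3: 18750 = 5^(5 + 1) + 5^5; sub 6 for 5: 6^(6 + 1) + 6^6; = 326592; G_4 = 326592−1 = 326591

326592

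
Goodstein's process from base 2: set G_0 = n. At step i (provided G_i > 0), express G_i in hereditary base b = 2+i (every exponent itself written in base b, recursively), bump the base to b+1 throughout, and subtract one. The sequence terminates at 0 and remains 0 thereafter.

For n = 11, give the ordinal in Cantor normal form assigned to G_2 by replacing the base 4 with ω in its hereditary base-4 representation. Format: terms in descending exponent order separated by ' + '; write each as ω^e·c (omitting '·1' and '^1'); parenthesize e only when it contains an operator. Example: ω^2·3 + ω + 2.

ω^(ω + 1) + 3

base 2: 11 = 2^(2 + 1) + 2 + 1; at 3: 3^(3 + 1) + 3 + 1 = 85; next = 84
base 3: 84 = 3^(3 + 1) + 3; at 4: 4^(4 + 1) + 4 = 1028; next = 1027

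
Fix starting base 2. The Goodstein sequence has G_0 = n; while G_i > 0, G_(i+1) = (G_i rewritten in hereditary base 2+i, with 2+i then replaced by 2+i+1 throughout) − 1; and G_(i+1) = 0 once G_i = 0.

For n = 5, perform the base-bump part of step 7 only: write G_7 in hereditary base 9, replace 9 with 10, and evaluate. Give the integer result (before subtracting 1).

3326

base 2: 5 = 2^2 + 1; at 3: 3^3 + 1 = 28; next = 27
base 3: 27 = 3^3; at 4: 4^4 = 256; next = 255
base 4: 255 = 3·4^3 + 3·4^2 + 3·4 + 3; at 5: 3·5^3 + 3·5^2 + 3·5 + 3 = 468; next = 467
base 5: 467 = 3·5^3 + 3·5^2 + 3·5 + 2; at 6: 3·6^3 + 3·6^2 + 3·6 + 2 = 776; next = 775
base 6: 775 = 3·6^3 + 3·6^2 + 3·6 + 1; at 7: 3·7^3 + 3·7^2 + 3·7 + 1 = 1198; next = 1197
base 7: 1197 = 3·7^3 + 3·7^2 + 3·7; at 8: 3·8^3 + 3·8^2 + 3·8 = 1752; next = 1751
base 8: 1751 = 3·8^3 + 3·8^2 + 2·8 + 7; at 9: 3·9^3 + 3·9^2 + 2·9 + 7 = 2455; next = 2454
base 9: 2454 = 3·9^3 + 3·9^2 + 2·9 + 6; at 10: 3·10^3 + 3·10^2 + 2·10 + 6 = 3326; next = 3325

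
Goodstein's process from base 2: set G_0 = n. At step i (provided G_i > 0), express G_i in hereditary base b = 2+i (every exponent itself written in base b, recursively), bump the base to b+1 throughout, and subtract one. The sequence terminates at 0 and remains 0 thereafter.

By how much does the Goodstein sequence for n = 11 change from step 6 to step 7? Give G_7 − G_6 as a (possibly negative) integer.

G_0 = 11. HB_2(11) = 2^(2 + 1) + 2 + 1. Bump = 85. G_1 = 84.
G_1 = 84. HB_3(84) = 3^(3 + 1) + 3. Bump = 1028. G_2 = 1027.
G_2 = 1027. HB_4(1027) = 4^(4 + 1) + 3. Bump = 15628. G_3 = 15627.
G_3 = 15627. HB_5(15627) = 5^(5 + 1) + 2. Bump = 279938. G_4 = 279937.
G_4 = 279937. HB_6(279937) = 6^(6 + 1) + 1. Bump = 5764802. G_5 = 5764801.
G_5 = 5764801. HB_7(5764801) = 7^(7 + 1). Bump = 134217728. G_6 = 134217727.
G_6 = 134217727. HB_8(134217727) = 7·8^8 + 7·8^7 + 7·8^6 + 7·8^5 + 7·8^4 + 7·8^3 + 7·8^2 + 7·8 + 7. Bump = 2749609303. G_7 = 2749609302.

2615391575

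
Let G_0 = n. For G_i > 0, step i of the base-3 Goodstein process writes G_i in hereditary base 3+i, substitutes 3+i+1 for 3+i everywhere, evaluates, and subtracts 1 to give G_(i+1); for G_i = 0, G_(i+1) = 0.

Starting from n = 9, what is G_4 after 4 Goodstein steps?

21

step 0: 9 = 3^2; sub 4 for 3: 4^2; = 16; G_1 = 16−1 = 15
step 1: 15 = 3·4 + 3; sub 5 for 4: 3·5 + 3; = 18; G_2 = 18−1 = 17
step 2: 17 = 3·5 + 2; sub 6 for 5: 3·6 + 2; = 20; G_3 = 20−1 = 19
step 3: 19 = 3·6 + 1; sub 7 for 6: 3·7 + 1; = 22; G_4 = 22−1 = 21
step 4: 21 = 3·7; sub 8 for 7: 3·8; = 24; G_5 = 24−1 = 23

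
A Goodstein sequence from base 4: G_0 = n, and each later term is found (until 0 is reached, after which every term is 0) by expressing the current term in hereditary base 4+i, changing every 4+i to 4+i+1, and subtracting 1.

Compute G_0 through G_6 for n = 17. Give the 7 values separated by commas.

i=0: 17 = 4^2 + 1 (b=4); 4→5: 5^2 + 1 = 26; 26−1 = 25
i=1: 25 = 5^2 (b=5); 5→6: 6^2 = 36; 36−1 = 35
i=2: 35 = 5·6 + 5 (b=6); 6→7: 5·7 + 5 = 40; 40−1 = 39
i=3: 39 = 5·7 + 4 (b=7); 7→8: 5·8 + 4 = 44; 44−1 = 43
i=4: 43 = 5·8 + 3 (b=8); 8→9: 5·9 + 3 = 48; 48−1 = 47
i=5: 47 = 5·9 + 2 (b=9); 9→10: 5·10 + 2 = 52; 52−1 = 51

17, 25, 35, 39, 43, 47, 51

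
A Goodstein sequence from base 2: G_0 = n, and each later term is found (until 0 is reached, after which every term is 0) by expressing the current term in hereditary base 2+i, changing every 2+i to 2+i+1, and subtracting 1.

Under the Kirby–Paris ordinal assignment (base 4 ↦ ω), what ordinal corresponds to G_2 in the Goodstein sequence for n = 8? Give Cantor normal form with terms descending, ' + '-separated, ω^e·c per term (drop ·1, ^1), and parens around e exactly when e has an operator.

ω^ω·2 + ω^2·2 + ω·2 + 1

[0] 8 ≡ 2^(2 + 1) (base 2). Lift 3: 81. −1: 80.
[1] 80 ≡ 2·3^3 + 2·3^2 + 2·3 + 2 (base 3). Lift 4: 554. −1: 553.
[2] 553 ≡ 2·4^4 + 2·4^2 + 2·4 + 1 (base 4). Lift 5: 6311. −1: 6310.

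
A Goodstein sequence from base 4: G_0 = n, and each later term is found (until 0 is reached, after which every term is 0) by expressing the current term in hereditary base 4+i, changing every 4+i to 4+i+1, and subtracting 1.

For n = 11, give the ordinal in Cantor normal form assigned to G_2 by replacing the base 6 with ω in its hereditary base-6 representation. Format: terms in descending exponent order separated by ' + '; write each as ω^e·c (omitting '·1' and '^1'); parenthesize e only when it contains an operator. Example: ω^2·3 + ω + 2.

ω·2 + 1

base 4: 11 = 2·4 + 3; at 5: 2·5 + 3 = 13; next = 12
base 5: 12 = 2·5 + 2; at 6: 2·6 + 2 = 14; next = 13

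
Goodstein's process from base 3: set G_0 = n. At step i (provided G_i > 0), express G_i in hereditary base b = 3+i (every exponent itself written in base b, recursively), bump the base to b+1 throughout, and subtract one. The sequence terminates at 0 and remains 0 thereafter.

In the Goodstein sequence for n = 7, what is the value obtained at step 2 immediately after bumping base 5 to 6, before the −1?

10

(0) 7|_3 = 2·3 + 1 ↦ 2·4 + 1|_4 = 9 ⇒ 8
(1) 8|_4 = 2·4 ↦ 2·5|_5 = 10 ⇒ 9
(2) 9|_5 = 5 + 4 ↦ 6 + 4|_6 = 10 ⇒ 9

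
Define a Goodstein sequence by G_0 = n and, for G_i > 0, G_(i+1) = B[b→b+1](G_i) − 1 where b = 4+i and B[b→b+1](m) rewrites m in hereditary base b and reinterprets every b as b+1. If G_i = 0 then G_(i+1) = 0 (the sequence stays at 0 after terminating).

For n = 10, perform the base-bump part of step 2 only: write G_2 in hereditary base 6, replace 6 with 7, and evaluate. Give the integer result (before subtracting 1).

i=0: 10 = 2·4 + 2 (b=4); 4→5: 2·5 + 2 = 12; 12−1 = 11
i=1: 11 = 2·5 + 1 (b=5); 5→6: 2·6 + 1 = 13; 13−1 = 12
i=2: 12 = 2·6 (b=6); 6→7: 2·7 = 14; 14−1 = 13

14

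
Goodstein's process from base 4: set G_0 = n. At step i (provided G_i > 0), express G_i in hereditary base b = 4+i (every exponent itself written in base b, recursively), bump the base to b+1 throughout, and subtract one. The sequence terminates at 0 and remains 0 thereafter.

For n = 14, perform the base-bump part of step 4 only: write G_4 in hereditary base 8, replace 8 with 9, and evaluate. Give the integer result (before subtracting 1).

G_0 = 14. HB_4(14) = 3·4 + 2. Bump = 17. G_1 = 16.
G_1 = 16. HB_5(16) = 3·5 + 1. Bump = 19. G_2 = 18.
G_2 = 18. HB_6(18) = 3·6. Bump = 21. G_3 = 20.
G_3 = 20. HB_7(20) = 2·7 + 6. Bump = 22. G_4 = 21.
G_4 = 21. HB_8(21) = 2·8 + 5. Bump = 23. G_5 = 22.

23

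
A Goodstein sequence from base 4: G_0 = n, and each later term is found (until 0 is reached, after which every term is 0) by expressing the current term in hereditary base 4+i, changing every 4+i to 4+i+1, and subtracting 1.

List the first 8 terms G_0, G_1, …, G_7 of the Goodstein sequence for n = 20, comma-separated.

20, 29, 39, 51, 65, 81, 99, 107

[0] 20 ≡ 4^2 + 4 (base 4). Lift 5: 30. −1: 29.
[1] 29 ≡ 5^2 + 4 (base 5). Lift 6: 40. −1: 39.
[2] 39 ≡ 6^2 + 3 (base 6). Lift 7: 52. −1: 51.
[3] 51 ≡ 7^2 + 2 (base 7). Lift 8: 66. −1: 65.
[4] 65 ≡ 8^2 + 1 (base 8). Lift 9: 82. −1: 81.
[5] 81 ≡ 9^2 (base 9). Lift 10: 100. −1: 99.
[6] 99 ≡ 9·10 + 9 (base 10). Lift 11: 108. −1: 107.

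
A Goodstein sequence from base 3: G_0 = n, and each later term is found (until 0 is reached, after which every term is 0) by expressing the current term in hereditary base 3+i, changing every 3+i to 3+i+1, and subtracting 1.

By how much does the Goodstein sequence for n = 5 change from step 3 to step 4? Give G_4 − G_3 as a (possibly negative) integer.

step 0: 5 = 3 + 2; sub 4 for 3: 4 + 2; = 6; G_1 = 6−1 = 5
step 1: 5 = 4 + 1; sub 5 for 4: 5 + 1; = 6; G_2 = 6−1 = 5
step 2: 5 = 5; sub 6 for 5: 6; = 6; G_3 = 6−1 = 5
step 3: 5 = 5; sub 7 for 6: 5; = 5; G_4 = 5−1 = 4

-1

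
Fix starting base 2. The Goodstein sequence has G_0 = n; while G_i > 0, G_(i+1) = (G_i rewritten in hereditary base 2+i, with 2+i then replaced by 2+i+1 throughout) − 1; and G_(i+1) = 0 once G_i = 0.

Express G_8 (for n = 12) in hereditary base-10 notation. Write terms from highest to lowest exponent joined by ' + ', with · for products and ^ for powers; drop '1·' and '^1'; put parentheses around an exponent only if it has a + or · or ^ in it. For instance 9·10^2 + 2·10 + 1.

G_0=12  [base 2] 2^(2 + 1) + 2^2  →[2↦3]→  3^(3 + 1) + 3^3 = 108  −1 ⇒ G_1=107
G_1=107  [base 3] 3^(3 + 1) + 2·3^2 + 2·3 + 2  →[3↦4]→  4^(4 + 1) + 2·4^2 + 2·4 + 2 = 1066  −1 ⇒ G_2=1065
G_2=1065  [base 4] 4^(4 + 1) + 2·4^2 + 2·4 + 1  →[4↦5]→  5^(5 + 1) + 2·5^2 + 2·5 + 1 = 15686  −1 ⇒ G_3=15685
G_3=15685  [base 5] 5^(5 + 1) + 2·5^2 + 2·5  →[5↦6]→  6^(6 + 1) + 2·6^2 + 2·6 = 280020  −1 ⇒ G_4=280019
G_4=280019  [base 6] 6^(6 + 1) + 2·6^2 + 6 + 5  →[6↦7]→  7^(7 + 1) + 2·7^2 + 7 + 5 = 5764911  −1 ⇒ G_5=5764910
G_5=5764910  [base 7] 7^(7 + 1) + 2·7^2 + 7 + 4  →[7↦8]→  8^(8 + 1) + 2·8^2 + 8 + 4 = 134217868  −1 ⇒ G_6=134217867
G_6=134217867  [base 8] 8^(8 + 1) + 2·8^2 + 8 + 3  →[8↦9]→  9^(9 + 1) + 2·9^2 + 9 + 3 = 3486784575  −1 ⇒ G_7=3486784574
G_7=3486784574  [base 9] 9^(9 + 1) + 2·9^2 + 9 + 2  →[9↦10]→  10^(10 + 1) + 2·10^2 + 10 + 2 = 100000000212  −1 ⇒ G_8=100000000211
G_8=100000000211  [base 10] 10^(10 + 1) + 2·10^2 + 10 + 1  →[10↦11]→  11^(11 + 1) + 2·11^2 + 11 + 1 = 3138428376975  −1 ⇒ G_9=3138428376974

10^(10 + 1) + 2·10^2 + 10 + 1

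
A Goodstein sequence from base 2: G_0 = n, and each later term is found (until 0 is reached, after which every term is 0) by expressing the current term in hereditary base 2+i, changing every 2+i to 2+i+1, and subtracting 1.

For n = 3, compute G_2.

G_0=3  [base 2] 2 + 1  →[2↦3]→  3 + 1 = 4  −1 ⇒ G_1=3
G_1=3  [base 3] 3  →[3↦4]→  4 = 4  −1 ⇒ G_2=3

3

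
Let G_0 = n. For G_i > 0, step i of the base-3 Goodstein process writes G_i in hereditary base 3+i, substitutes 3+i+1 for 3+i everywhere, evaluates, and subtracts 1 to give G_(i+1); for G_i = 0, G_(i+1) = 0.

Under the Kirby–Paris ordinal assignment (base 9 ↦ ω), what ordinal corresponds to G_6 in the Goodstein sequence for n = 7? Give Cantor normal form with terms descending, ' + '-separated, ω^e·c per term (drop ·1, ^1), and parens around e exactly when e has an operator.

ω

(0) 7|_3 = 2·3 + 1 ↦ 2·4 + 1|_4 = 9 ⇒ 8
(1) 8|_4 = 2·4 ↦ 2·5|_5 = 10 ⇒ 9
(2) 9|_5 = 5 + 4 ↦ 6 + 4|_6 = 10 ⇒ 9
(3) 9|_6 = 6 + 3 ↦ 7 + 3|_7 = 10 ⇒ 9
(4) 9|_7 = 7 + 2 ↦ 8 + 2|_8 = 10 ⇒ 9
(5) 9|_8 = 8 + 1 ↦ 9 + 1|_9 = 10 ⇒ 9
(6) 9|_9 = 9 ↦ 10|_10 = 10 ⇒ 9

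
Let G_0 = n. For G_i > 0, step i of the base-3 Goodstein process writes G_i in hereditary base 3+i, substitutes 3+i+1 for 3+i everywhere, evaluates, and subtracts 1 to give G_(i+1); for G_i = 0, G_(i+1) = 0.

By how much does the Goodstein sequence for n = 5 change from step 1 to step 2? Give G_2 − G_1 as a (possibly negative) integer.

step 0: 5 = 3 + 2; sub 4 for 3: 4 + 2; = 6; G_1 = 6−1 = 5
step 1: 5 = 4 + 1; sub 5 for 4: 5 + 1; = 6; G_2 = 6−1 = 5

0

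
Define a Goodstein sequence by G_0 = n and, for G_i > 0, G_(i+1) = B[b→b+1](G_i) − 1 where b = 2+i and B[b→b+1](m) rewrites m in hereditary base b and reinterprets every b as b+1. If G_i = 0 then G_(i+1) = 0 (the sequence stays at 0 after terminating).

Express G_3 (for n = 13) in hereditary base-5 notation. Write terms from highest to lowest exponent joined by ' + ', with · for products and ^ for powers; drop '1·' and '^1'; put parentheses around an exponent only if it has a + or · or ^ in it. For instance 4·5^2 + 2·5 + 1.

13 —HB2→ 2^(2 + 1) + 2^2 + 1 —bump→ 3^(3 + 1) + 3^3 + 1 = 109 —(−1)→ 108
108 —HB3→ 3^(3 + 1) + 3^3 —bump→ 4^(4 + 1) + 4^4 = 1280 —(−1)→ 1279
1279 —HB4→ 4^(4 + 1) + 3·4^3 + 3·4^2 + 3·4 + 3 —bump→ 5^(5 + 1) + 3·5^3 + 3·5^2 + 3·5 + 3 = 16093 —(−1)→ 16092

5^(5 + 1) + 3·5^3 + 3·5^2 + 3·5 + 2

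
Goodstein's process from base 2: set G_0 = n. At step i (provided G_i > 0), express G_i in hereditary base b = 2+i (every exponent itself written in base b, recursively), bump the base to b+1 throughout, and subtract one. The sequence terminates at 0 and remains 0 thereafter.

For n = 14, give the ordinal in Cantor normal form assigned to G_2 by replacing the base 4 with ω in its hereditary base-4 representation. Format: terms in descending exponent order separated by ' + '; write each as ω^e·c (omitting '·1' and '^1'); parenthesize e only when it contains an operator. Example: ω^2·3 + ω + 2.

ω^(ω + 1) + ω^ω + 1

14 —HB2→ 2^(2 + 1) + 2^2 + 2 —bump→ 3^(3 + 1) + 3^3 + 3 = 111 —(−1)→ 110
110 —HB3→ 3^(3 + 1) + 3^3 + 2 —bump→ 4^(4 + 1) + 4^4 + 2 = 1282 —(−1)→ 1281
1281 —HB4→ 4^(4 + 1) + 4^4 + 1 —bump→ 5^(5 + 1) + 5^5 + 1 = 18751 —(−1)→ 18750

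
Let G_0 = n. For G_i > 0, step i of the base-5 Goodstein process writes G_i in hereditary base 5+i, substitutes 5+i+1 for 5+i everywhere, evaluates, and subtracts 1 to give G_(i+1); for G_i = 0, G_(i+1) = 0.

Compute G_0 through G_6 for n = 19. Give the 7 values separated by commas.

19, 21, 23, 25, 27, 29, 30

G_0=19  [base 5] 3·5 + 4  →[5↦6]→  3·6 + 4 = 22  −1 ⇒ G_1=21
G_1=21  [base 6] 3·6 + 3  →[6↦7]→  3·7 + 3 = 24  −1 ⇒ G_2=23
G_2=23  [base 7] 3·7 + 2  →[7↦8]→  3·8 + 2 = 26  −1 ⇒ G_3=25
G_3=25  [base 8] 3·8 + 1  →[8↦9]→  3·9 + 1 = 28  −1 ⇒ G_4=27
G_4=27  [base 9] 3·9  →[9↦10]→  3·10 = 30  −1 ⇒ G_5=29
G_5=29  [base 10] 2·10 + 9  →[10↦11]→  2·11 + 9 = 31  −1 ⇒ G_6=30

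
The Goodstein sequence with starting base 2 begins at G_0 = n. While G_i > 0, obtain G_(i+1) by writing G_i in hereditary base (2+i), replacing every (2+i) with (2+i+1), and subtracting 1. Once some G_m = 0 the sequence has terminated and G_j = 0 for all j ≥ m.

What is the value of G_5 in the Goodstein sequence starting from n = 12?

5764910

base 2: 12 = 2^(2 + 1) + 2^2; at 3: 3^(3 + 1) + 3^3 = 108; next = 107
base 3: 107 = 3^(3 + 1) + 2·3^2 + 2·3 + 2; at 4: 4^(4 + 1) + 2·4^2 + 2·4 + 2 = 1066; next = 1065
base 4: 1065 = 4^(4 + 1) + 2·4^2 + 2·4 + 1; at 5: 5^(5 + 1) + 2·5^2 + 2·5 + 1 = 15686; next = 15685
base 5: 15685 = 5^(5 + 1) + 2·5^2 + 2·5; at 6: 6^(6 + 1) + 2·6^2 + 2·6 = 280020; next = 280019
base 6: 280019 = 6^(6 + 1) + 2·6^2 + 6 + 5; at 7: 7^(7 + 1) + 2·7^2 + 7 + 5 = 5764911; next = 5764910
base 7: 5764910 = 7^(7 + 1) + 2·7^2 + 7 + 4; at 8: 8^(8 + 1) + 2·8^2 + 8 + 4 = 134217868; next = 134217867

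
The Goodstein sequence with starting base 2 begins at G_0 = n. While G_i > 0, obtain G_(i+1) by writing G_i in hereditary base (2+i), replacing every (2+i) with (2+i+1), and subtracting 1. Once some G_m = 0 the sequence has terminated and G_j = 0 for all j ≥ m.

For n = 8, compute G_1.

80

8 —HB2→ 2^(2 + 1) —bump→ 3^(3 + 1) = 81 —(−1)→ 80
80 —HB3→ 2·3^3 + 2·3^2 + 2·3 + 2 —bump→ 2·4^4 + 2·4^2 + 2·4 + 2 = 554 —(−1)→ 553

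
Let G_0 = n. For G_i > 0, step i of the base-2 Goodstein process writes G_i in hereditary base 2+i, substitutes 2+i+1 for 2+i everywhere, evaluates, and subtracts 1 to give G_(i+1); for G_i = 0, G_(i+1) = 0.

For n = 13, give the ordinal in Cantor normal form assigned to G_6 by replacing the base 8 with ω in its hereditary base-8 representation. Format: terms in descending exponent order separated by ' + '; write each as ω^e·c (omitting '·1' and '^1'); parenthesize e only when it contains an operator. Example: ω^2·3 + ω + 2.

[0] 13 ≡ 2^(2 + 1) + 2^2 + 1 (base 2). Lift 3: 109. −1: 108.
[1] 108 ≡ 3^(3 + 1) + 3^3 (base 3). Lift 4: 1280. −1: 1279.
[2] 1279 ≡ 4^(4 + 1) + 3·4^3 + 3·4^2 + 3·4 + 3 (base 4). Lift 5: 16093. −1: 16092.
[3] 16092 ≡ 5^(5 + 1) + 3·5^3 + 3·5^2 + 3·5 + 2 (base 5). Lift 6: 280712. −1: 280711.
[4] 280711 ≡ 6^(6 + 1) + 3·6^3 + 3·6^2 + 3·6 + 1 (base 6). Lift 7: 5765999. −1: 5765998.
[5] 5765998 ≡ 7^(7 + 1) + 3·7^3 + 3·7^2 + 3·7 (base 7). Lift 8: 134219480. −1: 134219479.

ω^(ω + 1) + ω^3·3 + ω^2·3 + ω·2 + 7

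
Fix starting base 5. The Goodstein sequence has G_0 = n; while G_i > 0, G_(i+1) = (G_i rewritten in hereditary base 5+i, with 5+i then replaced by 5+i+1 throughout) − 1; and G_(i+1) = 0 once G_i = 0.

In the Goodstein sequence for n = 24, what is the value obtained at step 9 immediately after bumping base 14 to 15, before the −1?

50

base 5: 24 = 4·5 + 4; at 6: 4·6 + 4 = 28; next = 27
base 6: 27 = 4·6 + 3; at 7: 4·7 + 3 = 31; next = 30
base 7: 30 = 4·7 + 2; at 8: 4·8 + 2 = 34; next = 33
base 8: 33 = 4·8 + 1; at 9: 4·9 + 1 = 37; next = 36
base 9: 36 = 4·9; at 10: 4·10 = 40; next = 39
base 10: 39 = 3·10 + 9; at 11: 3·11 + 9 = 42; next = 41
base 11: 41 = 3·11 + 8; at 12: 3·12 + 8 = 44; next = 43
base 12: 43 = 3·12 + 7; at 13: 3·13 + 7 = 46; next = 45
base 13: 45 = 3·13 + 6; at 14: 3·14 + 6 = 48; next = 47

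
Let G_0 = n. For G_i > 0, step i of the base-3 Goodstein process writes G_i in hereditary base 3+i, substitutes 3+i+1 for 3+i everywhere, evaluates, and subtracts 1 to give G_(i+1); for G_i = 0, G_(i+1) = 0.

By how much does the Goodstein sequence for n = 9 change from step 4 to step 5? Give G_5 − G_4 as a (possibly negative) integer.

2

9 —HB3→ 3^2 —bump→ 4^2 = 16 —(−1)→ 15
15 —HB4→ 3·4 + 3 —bump→ 3·5 + 3 = 18 —(−1)→ 17
17 —HB5→ 3·5 + 2 —bump→ 3·6 + 2 = 20 —(−1)→ 19
19 —HB6→ 3·6 + 1 —bump→ 3·7 + 1 = 22 —(−1)→ 21
21 —HB7→ 3·7 —bump→ 3·8 = 24 —(−1)→ 23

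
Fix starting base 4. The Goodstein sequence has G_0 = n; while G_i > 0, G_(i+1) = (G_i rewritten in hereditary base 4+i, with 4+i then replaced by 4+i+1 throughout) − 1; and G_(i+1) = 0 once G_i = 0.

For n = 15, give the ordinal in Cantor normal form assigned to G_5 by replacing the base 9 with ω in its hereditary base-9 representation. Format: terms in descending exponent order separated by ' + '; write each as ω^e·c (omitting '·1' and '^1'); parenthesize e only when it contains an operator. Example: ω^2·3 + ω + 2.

ω·2 + 6

15 —HB4→ 3·4 + 3 —bump→ 3·5 + 3 = 18 —(−1)→ 17
17 —HB5→ 3·5 + 2 —bump→ 3·6 + 2 = 20 —(−1)→ 19
19 —HB6→ 3·6 + 1 —bump→ 3·7 + 1 = 22 —(−1)→ 21
21 —HB7→ 3·7 —bump→ 3·8 = 24 —(−1)→ 23
23 —HB8→ 2·8 + 7 —bump→ 2·9 + 7 = 25 —(−1)→ 24
24 —HB9→ 2·9 + 6 —bump→ 2·10 + 6 = 26 —(−1)→ 25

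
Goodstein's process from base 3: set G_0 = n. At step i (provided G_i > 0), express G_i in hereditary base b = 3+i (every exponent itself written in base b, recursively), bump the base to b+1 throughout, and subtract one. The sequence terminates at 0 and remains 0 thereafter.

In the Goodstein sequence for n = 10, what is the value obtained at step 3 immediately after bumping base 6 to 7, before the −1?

31

10 —HB3→ 3^2 + 1 —bump→ 4^2 + 1 = 17 —(−1)→ 16
16 —HB4→ 4^2 —bump→ 5^2 = 25 —(−1)→ 24
24 —HB5→ 4·5 + 4 —bump→ 4·6 + 4 = 28 —(−1)→ 27
27 —HB6→ 4·6 + 3 —bump→ 4·7 + 3 = 31 —(−1)→ 30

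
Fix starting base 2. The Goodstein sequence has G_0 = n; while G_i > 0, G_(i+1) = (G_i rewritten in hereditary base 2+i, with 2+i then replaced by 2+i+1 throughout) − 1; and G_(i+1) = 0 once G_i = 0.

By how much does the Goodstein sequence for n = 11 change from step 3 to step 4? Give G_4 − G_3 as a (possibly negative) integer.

264310

[0] 11 ≡ 2^(2 + 1) + 2 + 1 (base 2). Lift 3: 85. −1: 84.
[1] 84 ≡ 3^(3 + 1) + 3 (base 3). Lift 4: 1028. −1: 1027.
[2] 1027 ≡ 4^(4 + 1) + 3 (base 4). Lift 5: 15628. −1: 15627.
[3] 15627 ≡ 5^(5 + 1) + 2 (base 5). Lift 6: 279938. −1: 279937.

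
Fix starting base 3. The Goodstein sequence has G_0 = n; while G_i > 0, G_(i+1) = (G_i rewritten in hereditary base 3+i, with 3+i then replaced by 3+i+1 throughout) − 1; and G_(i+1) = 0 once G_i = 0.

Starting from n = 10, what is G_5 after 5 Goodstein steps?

33

[0] 10 ≡ 3^2 + 1 (base 3). Lift 4: 17. −1: 16.
[1] 16 ≡ 4^2 (base 4). Lift 5: 25. −1: 24.
[2] 24 ≡ 4·5 + 4 (base 5). Lift 6: 28. −1: 27.
[3] 27 ≡ 4·6 + 3 (base 6). Lift 7: 31. −1: 30.
[4] 30 ≡ 4·7 + 2 (base 7). Lift 8: 34. −1: 33.
[5] 33 ≡ 4·8 + 1 (base 8). Lift 9: 37. −1: 36.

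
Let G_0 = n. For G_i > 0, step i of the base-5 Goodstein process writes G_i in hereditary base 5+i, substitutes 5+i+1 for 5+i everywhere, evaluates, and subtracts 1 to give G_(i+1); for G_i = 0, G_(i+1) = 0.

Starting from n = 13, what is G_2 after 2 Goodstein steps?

15

base 5: 13 = 2·5 + 3; at 6: 2·6 + 3 = 15; next = 14
base 6: 14 = 2·6 + 2; at 7: 2·7 + 2 = 16; next = 15
base 7: 15 = 2·7 + 1; at 8: 2·8 + 1 = 17; next = 16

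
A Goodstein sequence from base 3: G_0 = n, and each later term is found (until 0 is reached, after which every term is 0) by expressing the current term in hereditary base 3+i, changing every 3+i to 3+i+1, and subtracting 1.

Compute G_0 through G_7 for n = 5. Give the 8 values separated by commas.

[0] 5 ≡ 3 + 2 (base 3). Lift 4: 6. −1: 5.
[1] 5 ≡ 4 + 1 (base 4). Lift 5: 6. −1: 5.
[2] 5 ≡ 5 (base 5). Lift 6: 6. −1: 5.
[3] 5 ≡ 5 (base 6). Lift 7: 5. −1: 4.
[4] 4 ≡ 4 (base 7). Lift 8: 4. −1: 3.
[5] 3 ≡ 3 (base 8). Lift 9: 3. −1: 2.
[6] 2 ≡ 2 (base 9). Lift 10: 2. −1: 1.

5, 5, 5, 5, 4, 3, 2, 1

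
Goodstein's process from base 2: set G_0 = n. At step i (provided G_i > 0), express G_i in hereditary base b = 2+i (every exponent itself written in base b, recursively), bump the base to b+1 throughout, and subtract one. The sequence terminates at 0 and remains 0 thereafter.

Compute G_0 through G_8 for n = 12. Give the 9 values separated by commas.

12, 107, 1065, 15685, 280019, 5764910, 134217867, 3486784574, 100000000211

step 0: 12 = 2^(2 + 1) + 2^2; sub 3 for 2: 3^(3 + 1) + 3^3; = 108; G_1 = 108−1 = 107
step 1: 107 = 3^(3 + 1) + 2·3^2 + 2·3 + 2; sub 4 for 3: 4^(4 + 1) + 2·4^2 + 2·4 + 2; = 1066; G_2 = 1066−1 = 1065
step 2: 1065 = 4^(4 + 1) + 2·4^2 + 2·4 + 1; sub 5 for 4: 5^(5 + 1) + 2·5^2 + 2·5 + 1; = 15686; G_3 = 15686−1 = 15685
step 3: 15685 = 5^(5 + 1) + 2·5^2 + 2·5; sub 6 for 5: 6^(6 + 1) + 2·6^2 + 2·6; = 280020; G_4 = 280020−1 = 280019
step 4: 280019 = 6^(6 + 1) + 2·6^2 + 6 + 5; sub 7 for 6: 7^(7 + 1) + 2·7^2 + 7 + 5; = 5764911; G_5 = 5764911−1 = 5764910
step 5: 5764910 = 7^(7 + 1) + 2·7^2 + 7 + 4; sub 8 for 7: 8^(8 + 1) + 2·8^2 + 8 + 4; = 134217868; G_6 = 134217868−1 = 134217867
step 6: 134217867 = 8^(8 + 1) + 2·8^2 + 8 + 3; sub 9 for 8: 9^(9 + 1) + 2·9^2 + 9 + 3; = 3486784575; G_7 = 3486784575−1 = 3486784574
step 7: 3486784574 = 9^(9 + 1) + 2·9^2 + 9 + 2; sub 10 for 9: 10^(10 + 1) + 2·10^2 + 10 + 2; = 100000000212; G_8 = 100000000212−1 = 100000000211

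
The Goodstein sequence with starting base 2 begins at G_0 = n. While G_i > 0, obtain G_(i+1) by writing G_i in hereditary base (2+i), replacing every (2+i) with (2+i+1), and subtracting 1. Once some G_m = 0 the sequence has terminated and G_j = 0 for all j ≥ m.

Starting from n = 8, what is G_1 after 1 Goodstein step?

80

i=0: 8 = 2^(2 + 1) (b=2); 2→3: 3^(3 + 1) = 81; 81−1 = 80
i=1: 80 = 2·3^3 + 2·3^2 + 2·3 + 2 (b=3); 3→4: 2·4^4 + 2·4^2 + 2·4 + 2 = 554; 554−1 = 553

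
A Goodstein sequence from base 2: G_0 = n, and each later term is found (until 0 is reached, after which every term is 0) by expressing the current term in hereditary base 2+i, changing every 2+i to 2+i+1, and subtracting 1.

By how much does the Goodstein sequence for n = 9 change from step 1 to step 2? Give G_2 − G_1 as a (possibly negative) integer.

step 0: 9 = 2^(2 + 1) + 1; sub 3 for 2: 3^(3 + 1) + 1; = 82; G_1 = 82−1 = 81
step 1: 81 = 3^(3 + 1); sub 4 for 3: 4^(4 + 1); = 1024; G_2 = 1024−1 = 1023

942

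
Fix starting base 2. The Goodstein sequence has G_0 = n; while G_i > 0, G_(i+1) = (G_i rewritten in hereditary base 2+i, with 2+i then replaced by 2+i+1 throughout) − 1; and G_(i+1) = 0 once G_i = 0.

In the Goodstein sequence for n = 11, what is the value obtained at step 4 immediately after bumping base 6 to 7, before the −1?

(0) 11|_2 = 2^(2 + 1) + 2 + 1 ↦ 3^(3 + 1) + 3 + 1|_3 = 85 ⇒ 84
(1) 84|_3 = 3^(3 + 1) + 3 ↦ 4^(4 + 1) + 4|_4 = 1028 ⇒ 1027
(2) 1027|_4 = 4^(4 + 1) + 3 ↦ 5^(5 + 1) + 3|_5 = 15628 ⇒ 15627
(3) 15627|_5 = 5^(5 + 1) + 2 ↦ 6^(6 + 1) + 2|_6 = 279938 ⇒ 279937

5764802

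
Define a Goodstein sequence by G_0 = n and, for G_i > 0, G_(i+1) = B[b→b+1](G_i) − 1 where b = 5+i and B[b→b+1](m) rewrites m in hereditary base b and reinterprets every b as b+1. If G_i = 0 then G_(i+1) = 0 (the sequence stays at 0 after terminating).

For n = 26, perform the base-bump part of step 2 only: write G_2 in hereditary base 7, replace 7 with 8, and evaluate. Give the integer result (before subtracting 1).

26 —HB5→ 5^2 + 1 —bump→ 6^2 + 1 = 37 —(−1)→ 36
36 —HB6→ 6^2 —bump→ 7^2 = 49 —(−1)→ 48
48 —HB7→ 6·7 + 6 —bump→ 6·8 + 6 = 54 —(−1)→ 53

54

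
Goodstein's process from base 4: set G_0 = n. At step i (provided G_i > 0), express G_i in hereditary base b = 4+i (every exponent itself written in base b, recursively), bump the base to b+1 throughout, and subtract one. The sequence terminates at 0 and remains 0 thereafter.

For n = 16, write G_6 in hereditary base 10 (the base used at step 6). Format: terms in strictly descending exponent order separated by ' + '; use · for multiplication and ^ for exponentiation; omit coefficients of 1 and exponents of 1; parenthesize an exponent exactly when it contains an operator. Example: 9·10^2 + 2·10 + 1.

3·10 + 9

16 —HB4→ 4^2 —bump→ 5^2 = 25 —(−1)→ 24
24 —HB5→ 4·5 + 4 —bump→ 4·6 + 4 = 28 —(−1)→ 27
27 —HB6→ 4·6 + 3 —bump→ 4·7 + 3 = 31 —(−1)→ 30
30 —HB7→ 4·7 + 2 —bump→ 4·8 + 2 = 34 —(−1)→ 33
33 —HB8→ 4·8 + 1 —bump→ 4·9 + 1 = 37 —(−1)→ 36
36 —HB9→ 4·9 —bump→ 4·10 = 40 —(−1)→ 39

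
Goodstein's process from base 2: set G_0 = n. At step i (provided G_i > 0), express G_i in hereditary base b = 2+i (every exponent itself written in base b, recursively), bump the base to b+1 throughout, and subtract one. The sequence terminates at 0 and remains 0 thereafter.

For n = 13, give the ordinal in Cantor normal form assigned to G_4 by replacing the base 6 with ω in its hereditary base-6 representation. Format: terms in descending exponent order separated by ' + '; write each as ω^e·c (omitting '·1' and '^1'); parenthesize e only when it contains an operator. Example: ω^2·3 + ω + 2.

G_0 = 13. HB_2(13) = 2^(2 + 1) + 2^2 + 1. Bump = 109. G_1 = 108.
G_1 = 108. HB_3(108) = 3^(3 + 1) + 3^3. Bump = 1280. G_2 = 1279.
G_2 = 1279. HB_4(1279) = 4^(4 + 1) + 3·4^3 + 3·4^2 + 3·4 + 3. Bump = 16093. G_3 = 16092.
G_3 = 16092. HB_5(16092) = 5^(5 + 1) + 3·5^3 + 3·5^2 + 3·5 + 2. Bump = 280712. G_4 = 280711.

ω^(ω + 1) + ω^3·3 + ω^2·3 + ω·3 + 1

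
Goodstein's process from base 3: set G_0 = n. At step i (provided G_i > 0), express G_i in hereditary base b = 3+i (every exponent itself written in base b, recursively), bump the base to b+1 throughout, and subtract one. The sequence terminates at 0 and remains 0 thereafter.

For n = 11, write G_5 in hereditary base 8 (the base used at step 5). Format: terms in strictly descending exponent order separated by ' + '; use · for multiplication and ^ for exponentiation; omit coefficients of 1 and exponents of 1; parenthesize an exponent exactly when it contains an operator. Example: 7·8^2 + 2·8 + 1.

5·8 + 3

i=0: 11 = 3^2 + 2 (b=3); 3→4: 4^2 + 2 = 18; 18−1 = 17
i=1: 17 = 4^2 + 1 (b=4); 4→5: 5^2 + 1 = 26; 26−1 = 25
i=2: 25 = 5^2 (b=5); 5→6: 6^2 = 36; 36−1 = 35
i=3: 35 = 5·6 + 5 (b=6); 6→7: 5·7 + 5 = 40; 40−1 = 39
i=4: 39 = 5·7 + 4 (b=7); 7→8: 5·8 + 4 = 44; 44−1 = 43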